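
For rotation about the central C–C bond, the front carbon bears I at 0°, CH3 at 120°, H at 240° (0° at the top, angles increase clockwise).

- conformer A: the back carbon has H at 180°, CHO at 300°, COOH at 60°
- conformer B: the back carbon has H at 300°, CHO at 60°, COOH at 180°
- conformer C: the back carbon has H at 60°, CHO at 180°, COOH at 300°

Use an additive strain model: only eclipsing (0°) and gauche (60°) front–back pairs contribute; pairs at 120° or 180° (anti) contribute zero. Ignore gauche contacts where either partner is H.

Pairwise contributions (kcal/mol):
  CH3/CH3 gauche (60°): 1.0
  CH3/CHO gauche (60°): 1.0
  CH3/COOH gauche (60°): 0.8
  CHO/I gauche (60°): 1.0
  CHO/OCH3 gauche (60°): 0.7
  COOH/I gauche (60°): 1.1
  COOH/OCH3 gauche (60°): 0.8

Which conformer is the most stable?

C

A (staggered): I(0°)/CHO(300°) gauche 1.0; I(0°)/COOH(60°) gauche 1.1; CH3(120°)/COOH(60°) gauche 0.8 → 2.9 kcal/mol.
B (staggered): I(0°)/CHO(60°) gauche 1.0; CH3(120°)/CHO(60°) gauche 1.0; CH3(120°)/COOH(180°) gauche 0.8 → 2.8 kcal/mol.
C (staggered): I(0°)/COOH(300°) gauche 1.1; CH3(120°)/CHO(180°) gauche 1.0 → 2.1 kcal/mol.
C has the lowest total (2.1 kcal/mol).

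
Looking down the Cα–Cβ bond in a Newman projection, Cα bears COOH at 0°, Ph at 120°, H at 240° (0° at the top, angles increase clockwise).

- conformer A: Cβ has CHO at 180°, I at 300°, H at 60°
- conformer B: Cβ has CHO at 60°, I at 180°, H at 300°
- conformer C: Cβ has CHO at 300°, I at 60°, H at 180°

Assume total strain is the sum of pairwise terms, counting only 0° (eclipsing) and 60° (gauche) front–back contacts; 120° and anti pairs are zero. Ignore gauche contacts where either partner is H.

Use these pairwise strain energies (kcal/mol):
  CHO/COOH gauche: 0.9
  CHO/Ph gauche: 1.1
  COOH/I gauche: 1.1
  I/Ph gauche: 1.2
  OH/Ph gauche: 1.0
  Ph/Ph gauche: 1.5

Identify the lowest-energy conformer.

A

A (staggered): COOH–I gauche, Ph–CHO gauche; 1.1 + 1.1 = 2.2 kcal/mol.
B (staggered): COOH–CHO gauche, Ph–CHO gauche, Ph–I gauche; 0.9 + 1.1 + 1.2 = 3.2 kcal/mol.
C (staggered): COOH–CHO gauche, COOH–I gauche, Ph–I gauche; 0.9 + 1.1 + 1.2 = 3.2 kcal/mol.
A has the lowest total (2.2 kcal/mol).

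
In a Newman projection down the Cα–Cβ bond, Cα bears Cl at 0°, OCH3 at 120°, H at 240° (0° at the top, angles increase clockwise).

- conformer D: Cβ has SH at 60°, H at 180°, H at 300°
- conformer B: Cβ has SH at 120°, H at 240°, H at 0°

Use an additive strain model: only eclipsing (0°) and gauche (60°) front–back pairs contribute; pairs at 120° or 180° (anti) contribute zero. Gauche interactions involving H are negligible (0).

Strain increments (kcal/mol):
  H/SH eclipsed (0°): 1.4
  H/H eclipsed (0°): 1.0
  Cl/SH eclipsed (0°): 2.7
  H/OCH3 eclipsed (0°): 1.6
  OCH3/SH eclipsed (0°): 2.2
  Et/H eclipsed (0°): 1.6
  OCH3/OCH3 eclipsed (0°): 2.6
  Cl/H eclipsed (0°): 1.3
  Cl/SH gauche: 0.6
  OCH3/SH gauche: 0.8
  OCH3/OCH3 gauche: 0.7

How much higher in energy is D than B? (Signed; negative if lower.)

D (staggered): Cl(0°)/SH(60°) gauche 0.6; OCH3(120°)/SH(60°) gauche 0.8 → 1.4 kcal/mol.
B (eclipsed): Cl(0°)/H(0°) eclipsed 1.3; OCH3(120°)/SH(120°) eclipsed 2.2; H(240°)/H(240°) eclipsed 1.0 → 4.5 kcal/mol.
E(D) − E(B) = 1.4 − 4.5 = -3.1 kcal/mol.

-3.1 kcal/mol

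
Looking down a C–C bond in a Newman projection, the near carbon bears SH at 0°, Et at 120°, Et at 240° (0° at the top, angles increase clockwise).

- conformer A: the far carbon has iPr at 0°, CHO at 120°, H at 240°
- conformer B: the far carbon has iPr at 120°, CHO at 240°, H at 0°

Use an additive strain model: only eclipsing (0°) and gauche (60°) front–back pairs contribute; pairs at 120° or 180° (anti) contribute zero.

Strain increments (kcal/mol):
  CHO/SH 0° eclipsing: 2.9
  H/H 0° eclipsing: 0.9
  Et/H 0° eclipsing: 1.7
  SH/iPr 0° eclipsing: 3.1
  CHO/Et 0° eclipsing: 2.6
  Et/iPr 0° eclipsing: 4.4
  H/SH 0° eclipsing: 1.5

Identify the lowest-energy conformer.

A (eclipsed): SH(0°)/iPr(0°) eclipsed 3.1; Et(120°)/CHO(120°) eclipsed 2.6; Et(240°)/H(240°) eclipsed 1.7 → 7.4 kcal/mol.
B (eclipsed): SH(0°)/H(0°) eclipsed 1.5; Et(120°)/iPr(120°) eclipsed 4.4; Et(240°)/CHO(240°) eclipsed 2.6 → 8.5 kcal/mol.
A has the lowest total (7.4 kcal/mol).

A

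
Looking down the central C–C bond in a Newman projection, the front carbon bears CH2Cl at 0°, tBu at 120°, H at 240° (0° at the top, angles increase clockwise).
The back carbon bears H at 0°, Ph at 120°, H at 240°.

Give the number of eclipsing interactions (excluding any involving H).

1

Non-H eclipsing pairs: tBu(120°)/Ph(120°) — 1 interaction.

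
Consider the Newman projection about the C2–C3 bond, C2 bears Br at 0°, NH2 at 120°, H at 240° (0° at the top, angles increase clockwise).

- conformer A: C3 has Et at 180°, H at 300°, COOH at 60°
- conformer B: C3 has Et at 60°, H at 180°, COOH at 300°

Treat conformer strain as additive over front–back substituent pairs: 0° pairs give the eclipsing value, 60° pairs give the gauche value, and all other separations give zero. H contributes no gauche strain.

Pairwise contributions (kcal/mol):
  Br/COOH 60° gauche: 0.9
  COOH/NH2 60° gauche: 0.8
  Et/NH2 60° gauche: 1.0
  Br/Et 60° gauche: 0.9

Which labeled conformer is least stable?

B

A (staggered): Br–COOH gauche, NH2–Et gauche, NH2–COOH gauche; 0.9 + 1.0 + 0.8 = 2.7 kcal/mol.
B (staggered): Br–Et gauche, Br–COOH gauche, NH2–Et gauche; 0.9 + 0.9 + 1.0 = 2.8 kcal/mol.
B has the highest total (2.8 kcal/mol).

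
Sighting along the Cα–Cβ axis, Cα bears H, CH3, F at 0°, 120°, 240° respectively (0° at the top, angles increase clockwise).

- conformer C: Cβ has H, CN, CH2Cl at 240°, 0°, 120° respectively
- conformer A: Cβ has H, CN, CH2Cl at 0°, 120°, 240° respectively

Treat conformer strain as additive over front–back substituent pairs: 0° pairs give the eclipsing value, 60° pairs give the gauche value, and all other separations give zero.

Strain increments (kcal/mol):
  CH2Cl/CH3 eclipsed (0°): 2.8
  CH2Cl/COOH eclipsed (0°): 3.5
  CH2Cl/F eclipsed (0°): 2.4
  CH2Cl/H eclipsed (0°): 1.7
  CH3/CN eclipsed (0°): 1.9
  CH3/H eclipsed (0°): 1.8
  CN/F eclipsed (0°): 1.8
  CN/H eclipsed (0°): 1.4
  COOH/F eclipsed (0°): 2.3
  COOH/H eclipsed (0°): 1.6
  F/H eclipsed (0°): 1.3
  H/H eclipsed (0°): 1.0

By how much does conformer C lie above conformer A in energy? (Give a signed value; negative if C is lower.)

C is eclipsed. H at 0° is eclipsed with CN at 0° (1.4); CH3 at 120° is eclipsed with CH2Cl at 120° (2.8); F at 240° is eclipsed with H at 240° (1.3). Total 5.5 kcal/mol.
A is eclipsed. H at 0° is eclipsed with H at 0° (1.0); CH3 at 120° is eclipsed with CN at 120° (1.9); F at 240° is eclipsed with CH2Cl at 240° (2.4). Total 5.3 kcal/mol.
E(C) − E(A) = 5.5 − 5.3 = +0.2 kcal/mol.

+0.2 kcal/mol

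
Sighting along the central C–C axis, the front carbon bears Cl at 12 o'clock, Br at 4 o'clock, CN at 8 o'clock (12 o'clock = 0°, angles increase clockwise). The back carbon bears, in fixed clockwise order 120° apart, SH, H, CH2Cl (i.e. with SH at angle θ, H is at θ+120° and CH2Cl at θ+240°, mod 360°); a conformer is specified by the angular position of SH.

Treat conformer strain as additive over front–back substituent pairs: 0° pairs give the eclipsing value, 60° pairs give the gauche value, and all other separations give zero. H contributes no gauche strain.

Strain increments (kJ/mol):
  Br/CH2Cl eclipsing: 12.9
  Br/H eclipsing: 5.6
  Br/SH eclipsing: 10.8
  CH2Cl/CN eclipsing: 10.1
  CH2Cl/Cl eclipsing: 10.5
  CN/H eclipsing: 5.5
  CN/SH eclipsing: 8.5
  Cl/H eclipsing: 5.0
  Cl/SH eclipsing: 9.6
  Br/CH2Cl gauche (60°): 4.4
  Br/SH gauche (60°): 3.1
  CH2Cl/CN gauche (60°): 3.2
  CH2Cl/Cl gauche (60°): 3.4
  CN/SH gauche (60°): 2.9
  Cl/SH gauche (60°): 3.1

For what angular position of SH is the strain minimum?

60°

SH at 0° (eclipsed): Cl(0°)/SH(0°) eclipsed 9.6; Br(120°)/H(120°) eclipsed 5.6; CN(240°)/CH2Cl(240°) eclipsed 10.1 → 25.3 kJ/mol.
SH at 60° (staggered): Cl(0°)/SH(60°) gauche 3.1; Cl(0°)/CH2Cl(300°) gauche 3.4; Br(120°)/SH(60°) gauche 3.1; CN(240°)/CH2Cl(300°) gauche 3.2 → 12.8 kJ/mol.
SH at 120° (eclipsed): Cl(0°)/CH2Cl(0°) eclipsed 10.5; Br(120°)/SH(120°) eclipsed 10.8; CN(240°)/H(240°) eclipsed 5.5 → 26.8 kJ/mol.
SH at 180° (staggered): Cl(0°)/CH2Cl(60°) gauche 3.4; Br(120°)/SH(180°) gauche 3.1; Br(120°)/CH2Cl(60°) gauche 4.4; CN(240°)/SH(180°) gauche 2.9 → 13.8 kJ/mol.
SH at 240° (eclipsed): Cl(0°)/H(0°) eclipsed 5.0; Br(120°)/CH2Cl(120°) eclipsed 12.9; CN(240°)/SH(240°) eclipsed 8.5 → 26.4 kJ/mol.
SH at 300° (staggered): Cl(0°)/SH(300°) gauche 3.1; Br(120°)/CH2Cl(180°) gauche 4.4; CN(240°)/SH(300°) gauche 2.9; CN(240°)/CH2Cl(180°) gauche 3.2 → 13.6 kJ/mol.
The minimum (12.8 kJ/mol) occurs with SH at 60°.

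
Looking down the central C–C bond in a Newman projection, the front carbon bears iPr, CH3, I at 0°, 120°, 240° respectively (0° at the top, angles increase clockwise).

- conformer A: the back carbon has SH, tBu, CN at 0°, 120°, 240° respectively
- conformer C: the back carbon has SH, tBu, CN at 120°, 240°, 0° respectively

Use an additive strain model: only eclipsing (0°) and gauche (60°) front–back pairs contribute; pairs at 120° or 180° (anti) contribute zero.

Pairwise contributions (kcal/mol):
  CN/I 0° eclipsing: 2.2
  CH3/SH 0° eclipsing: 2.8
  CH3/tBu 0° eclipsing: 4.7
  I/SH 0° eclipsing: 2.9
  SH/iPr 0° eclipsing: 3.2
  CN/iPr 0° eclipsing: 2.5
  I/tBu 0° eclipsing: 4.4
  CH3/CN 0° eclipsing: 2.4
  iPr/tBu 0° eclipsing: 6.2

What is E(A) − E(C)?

+0.4 kcal/mol

A is eclipsed. iPr at 0° is eclipsed with SH at 0° (3.2); CH3 at 120° is eclipsed with tBu at 120° (4.7); I at 240° is eclipsed with CN at 240° (2.2). Total 10.1 kcal/mol.
C is eclipsed. iPr at 0° is eclipsed with CN at 0° (2.5); CH3 at 120° is eclipsed with SH at 120° (2.8); I at 240° is eclipsed with tBu at 240° (4.4). Total 9.7 kcal/mol.
E(A) − E(C) = 10.1 − 9.7 = +0.4 kcal/mol.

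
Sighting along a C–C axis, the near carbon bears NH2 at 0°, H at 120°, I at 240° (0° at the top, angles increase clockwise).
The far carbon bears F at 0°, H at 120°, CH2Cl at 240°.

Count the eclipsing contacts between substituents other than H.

Non-H eclipsing pairs: NH2(0°)/F(0°); I(240°)/CH2Cl(240°) — 2 interactions.

2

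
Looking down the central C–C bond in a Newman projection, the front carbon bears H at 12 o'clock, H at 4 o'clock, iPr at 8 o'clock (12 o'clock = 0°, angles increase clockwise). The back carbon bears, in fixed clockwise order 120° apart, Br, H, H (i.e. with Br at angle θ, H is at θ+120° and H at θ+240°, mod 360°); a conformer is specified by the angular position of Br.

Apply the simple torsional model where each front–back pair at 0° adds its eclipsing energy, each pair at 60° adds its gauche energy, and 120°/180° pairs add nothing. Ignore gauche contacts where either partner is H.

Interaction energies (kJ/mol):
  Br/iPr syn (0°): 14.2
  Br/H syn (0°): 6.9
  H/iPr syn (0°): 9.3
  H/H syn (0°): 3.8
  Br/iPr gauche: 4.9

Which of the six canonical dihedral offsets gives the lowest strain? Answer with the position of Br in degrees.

Br at 0° (eclipsed): H–Br eclipsed, H–H eclipsed, iPr–H eclipsed; 6.9 + 3.8 + 9.3 = 20.0 kJ/mol.
Br at 60° (staggered): no non-H gauche contacts → 0.0 kJ/mol.
Br at 120° (eclipsed): H–H eclipsed, H–Br eclipsed, iPr–H eclipsed; 3.8 + 6.9 + 9.3 = 20.0 kJ/mol.
Br at 180° (staggered): iPr–Br gauche; 4.9 = 4.9 kJ/mol.
Br at 240° (eclipsed): H–H eclipsed, H–H eclipsed, iPr–Br eclipsed; 3.8 + 3.8 + 14.2 = 21.8 kJ/mol.
Br at 300° (staggered): iPr–Br gauche; 4.9 = 4.9 kJ/mol.
The minimum (0.0 kJ/mol) occurs with Br at 60°.

60°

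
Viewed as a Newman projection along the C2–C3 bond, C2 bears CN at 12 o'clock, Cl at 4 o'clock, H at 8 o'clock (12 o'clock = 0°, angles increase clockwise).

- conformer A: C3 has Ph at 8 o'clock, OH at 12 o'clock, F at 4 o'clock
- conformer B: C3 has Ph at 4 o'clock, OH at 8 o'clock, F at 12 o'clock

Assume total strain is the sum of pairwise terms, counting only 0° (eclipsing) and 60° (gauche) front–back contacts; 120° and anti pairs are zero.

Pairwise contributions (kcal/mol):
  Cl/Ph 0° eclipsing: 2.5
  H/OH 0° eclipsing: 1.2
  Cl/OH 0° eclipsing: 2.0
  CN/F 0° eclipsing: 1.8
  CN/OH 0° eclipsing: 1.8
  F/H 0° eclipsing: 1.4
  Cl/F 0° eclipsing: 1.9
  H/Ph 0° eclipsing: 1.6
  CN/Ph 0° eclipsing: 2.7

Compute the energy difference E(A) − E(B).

A is eclipsed. CN at 0° is eclipsed with OH at 0° (1.8); Cl at 120° is eclipsed with F at 120° (1.9); H at 240° is eclipsed with Ph at 240° (1.6). Total 5.3 kcal/mol.
B is eclipsed. CN at 0° is eclipsed with F at 0° (1.8); Cl at 120° is eclipsed with Ph at 120° (2.5); H at 240° is eclipsed with OH at 240° (1.2). Total 5.5 kcal/mol.
E(A) − E(B) = 5.3 − 5.5 = -0.2 kcal/mol.

-0.2 kcal/mol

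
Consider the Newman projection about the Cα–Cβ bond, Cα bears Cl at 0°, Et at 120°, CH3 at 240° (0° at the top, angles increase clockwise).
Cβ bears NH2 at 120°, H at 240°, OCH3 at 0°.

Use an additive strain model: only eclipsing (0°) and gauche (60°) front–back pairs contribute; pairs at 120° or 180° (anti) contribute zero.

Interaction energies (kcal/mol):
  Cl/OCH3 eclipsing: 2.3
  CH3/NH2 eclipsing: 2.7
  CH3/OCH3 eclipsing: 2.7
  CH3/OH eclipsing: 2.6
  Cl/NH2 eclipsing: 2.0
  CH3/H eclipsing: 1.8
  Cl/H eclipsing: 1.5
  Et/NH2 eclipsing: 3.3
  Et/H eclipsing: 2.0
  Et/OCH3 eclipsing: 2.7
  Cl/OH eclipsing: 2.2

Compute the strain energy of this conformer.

This conformer (eclipsed): Cl(0°)/OCH3(0°) eclipsed 2.3; Et(120°)/NH2(120°) eclipsed 3.3; CH3(240°)/H(240°) eclipsed 1.8 → 7.4 kcal/mol.

7.4 kcal/mol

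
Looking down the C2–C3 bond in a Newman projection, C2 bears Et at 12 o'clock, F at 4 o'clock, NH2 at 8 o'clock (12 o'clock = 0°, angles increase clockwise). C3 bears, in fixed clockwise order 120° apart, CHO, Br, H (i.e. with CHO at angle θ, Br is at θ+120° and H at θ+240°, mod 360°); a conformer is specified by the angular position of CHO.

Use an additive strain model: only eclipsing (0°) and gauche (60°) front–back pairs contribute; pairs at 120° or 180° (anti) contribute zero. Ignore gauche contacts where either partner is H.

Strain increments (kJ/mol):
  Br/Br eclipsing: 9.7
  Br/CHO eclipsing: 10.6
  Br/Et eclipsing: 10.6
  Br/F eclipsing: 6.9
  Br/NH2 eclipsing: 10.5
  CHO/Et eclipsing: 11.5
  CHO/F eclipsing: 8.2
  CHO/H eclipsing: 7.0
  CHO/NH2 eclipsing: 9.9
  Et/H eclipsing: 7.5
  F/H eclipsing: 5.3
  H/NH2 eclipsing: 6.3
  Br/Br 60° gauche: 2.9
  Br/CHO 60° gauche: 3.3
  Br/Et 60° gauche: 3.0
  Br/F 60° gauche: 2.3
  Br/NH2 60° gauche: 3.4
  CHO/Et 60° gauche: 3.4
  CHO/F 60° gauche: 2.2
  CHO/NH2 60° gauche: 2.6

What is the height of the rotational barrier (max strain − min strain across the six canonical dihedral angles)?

15.0 kJ/mol

CHO at 0° is eclipsed. Et at 0° is eclipsed with CHO at 0° (11.5); F at 120° is eclipsed with Br at 120° (6.9); NH2 at 240° is eclipsed with H at 240° (6.3). Total 24.7 kJ/mol.
CHO at 60° is staggered. Et at 0° is gauche with CHO at 60° (3.4); F at 120° is gauche with CHO at 60° (2.2); F at 120° is gauche with Br at 180° (2.3); NH2 at 240° is gauche with Br at 180° (3.4). Total 11.3 kJ/mol.
CHO at 120° is eclipsed. Et at 0° is eclipsed with H at 0° (7.5); F at 120° is eclipsed with CHO at 120° (8.2); NH2 at 240° is eclipsed with Br at 240° (10.5). Total 26.2 kJ/mol.
CHO at 180° is staggered. Et at 0° is gauche with Br at 300° (3.0); F at 120° is gauche with CHO at 180° (2.2); NH2 at 240° is gauche with CHO at 180° (2.6); NH2 at 240° is gauche with Br at 300° (3.4). Total 11.2 kJ/mol.
CHO at 240° is eclipsed. Et at 0° is eclipsed with Br at 0° (10.6); F at 120° is eclipsed with H at 120° (5.3); NH2 at 240° is eclipsed with CHO at 240° (9.9). Total 25.8 kJ/mol.
CHO at 300° is staggered. Et at 0° is gauche with CHO at 300° (3.4); Et at 0° is gauche with Br at 60° (3.0); F at 120° is gauche with Br at 60° (2.3); NH2 at 240° is gauche with CHO at 300° (2.6). Total 11.3 kJ/mol.
Max at 120° (26.2 kJ/mol), min at 180° (11.2 kJ/mol); barrier = 15.0 kJ/mol.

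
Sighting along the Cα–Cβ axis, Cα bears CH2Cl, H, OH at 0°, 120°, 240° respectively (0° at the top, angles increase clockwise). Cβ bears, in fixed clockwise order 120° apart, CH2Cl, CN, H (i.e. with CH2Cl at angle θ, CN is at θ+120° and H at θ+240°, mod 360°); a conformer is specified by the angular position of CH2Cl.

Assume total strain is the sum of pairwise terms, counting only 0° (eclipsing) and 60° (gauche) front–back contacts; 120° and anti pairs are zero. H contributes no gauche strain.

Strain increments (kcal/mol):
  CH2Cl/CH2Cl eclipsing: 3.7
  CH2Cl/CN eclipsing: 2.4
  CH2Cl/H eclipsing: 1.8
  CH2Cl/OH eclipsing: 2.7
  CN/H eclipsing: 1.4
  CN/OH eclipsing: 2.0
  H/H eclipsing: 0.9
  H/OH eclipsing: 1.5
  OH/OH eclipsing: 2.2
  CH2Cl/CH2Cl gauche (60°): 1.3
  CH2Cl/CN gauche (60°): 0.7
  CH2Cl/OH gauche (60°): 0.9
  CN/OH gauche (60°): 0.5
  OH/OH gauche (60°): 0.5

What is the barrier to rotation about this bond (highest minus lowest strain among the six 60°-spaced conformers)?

CH2Cl at 0° (eclipsed): CH2Cl–CH2Cl eclipsed, H–CN eclipsed, OH–H eclipsed; 3.7 + 1.4 + 1.5 = 6.6 kcal/mol.
CH2Cl at 60° (staggered): CH2Cl–CH2Cl gauche, OH–CN gauche; 1.3 + 0.5 = 1.8 kcal/mol.
CH2Cl at 120° (eclipsed): CH2Cl–H eclipsed, H–CH2Cl eclipsed, OH–CN eclipsed; 1.8 + 1.8 + 2.0 = 5.6 kcal/mol.
CH2Cl at 180° (staggered): CH2Cl–CN gauche, OH–CH2Cl gauche, OH–CN gauche; 0.7 + 0.9 + 0.5 = 2.1 kcal/mol.
CH2Cl at 240° (eclipsed): CH2Cl–CN eclipsed, H–H eclipsed, OH–CH2Cl eclipsed; 2.4 + 0.9 + 2.7 = 6.0 kcal/mol.
CH2Cl at 300° (staggered): CH2Cl–CH2Cl gauche, CH2Cl–CN gauche, OH–CH2Cl gauche; 1.3 + 0.7 + 0.9 = 2.9 kcal/mol.
Max at 0° (6.6 kcal/mol), min at 60° (1.8 kcal/mol); barrier = 4.8 kcal/mol.

4.8 kcal/mol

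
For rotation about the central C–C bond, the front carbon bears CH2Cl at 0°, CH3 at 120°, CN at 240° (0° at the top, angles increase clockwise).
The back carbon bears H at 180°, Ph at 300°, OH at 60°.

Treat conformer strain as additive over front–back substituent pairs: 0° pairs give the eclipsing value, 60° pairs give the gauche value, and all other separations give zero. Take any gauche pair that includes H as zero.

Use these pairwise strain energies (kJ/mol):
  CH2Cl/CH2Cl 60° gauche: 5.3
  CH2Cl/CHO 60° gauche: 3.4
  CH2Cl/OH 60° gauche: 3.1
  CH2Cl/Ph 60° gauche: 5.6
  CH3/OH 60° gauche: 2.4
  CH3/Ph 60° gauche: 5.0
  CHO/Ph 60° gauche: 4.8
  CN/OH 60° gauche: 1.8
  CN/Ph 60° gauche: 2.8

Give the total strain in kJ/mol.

13.9 kJ/mol

This conformer (staggered): CH2Cl(0°)/Ph(300°) gauche 5.6; CH2Cl(0°)/OH(60°) gauche 3.1; CH3(120°)/OH(60°) gauche 2.4; CN(240°)/Ph(300°) gauche 2.8 → 13.9 kJ/mol.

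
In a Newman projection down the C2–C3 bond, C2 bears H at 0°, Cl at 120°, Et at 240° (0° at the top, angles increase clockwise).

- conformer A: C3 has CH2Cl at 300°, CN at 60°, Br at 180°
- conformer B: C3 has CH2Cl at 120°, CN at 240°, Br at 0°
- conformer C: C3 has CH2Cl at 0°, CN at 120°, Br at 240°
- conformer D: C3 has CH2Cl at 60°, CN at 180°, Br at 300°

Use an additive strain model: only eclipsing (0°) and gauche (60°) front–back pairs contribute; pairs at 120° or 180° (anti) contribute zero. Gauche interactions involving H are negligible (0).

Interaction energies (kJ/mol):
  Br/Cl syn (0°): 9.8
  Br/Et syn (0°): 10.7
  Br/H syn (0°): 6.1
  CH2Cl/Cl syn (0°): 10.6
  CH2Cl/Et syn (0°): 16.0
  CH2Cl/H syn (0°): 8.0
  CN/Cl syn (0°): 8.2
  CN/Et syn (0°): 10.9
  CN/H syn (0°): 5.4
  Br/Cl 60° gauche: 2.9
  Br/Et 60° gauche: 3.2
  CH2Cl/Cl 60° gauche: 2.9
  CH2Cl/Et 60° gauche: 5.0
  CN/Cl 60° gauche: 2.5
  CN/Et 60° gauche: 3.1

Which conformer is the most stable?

A is staggered. Cl at 120° is gauche with CN at 60° (2.5); Cl at 120° is gauche with Br at 180° (2.9); Et at 240° is gauche with CH2Cl at 300° (5.0); Et at 240° is gauche with Br at 180° (3.2). Total 13.6 kJ/mol.
B is eclipsed. H at 0° is eclipsed with Br at 0° (6.1); Cl at 120° is eclipsed with CH2Cl at 120° (10.6); Et at 240° is eclipsed with CN at 240° (10.9). Total 27.6 kJ/mol.
C is eclipsed. H at 0° is eclipsed with CH2Cl at 0° (8.0); Cl at 120° is eclipsed with CN at 120° (8.2); Et at 240° is eclipsed with Br at 240° (10.7). Total 26.9 kJ/mol.
D is staggered. Cl at 120° is gauche with CH2Cl at 60° (2.9); Cl at 120° is gauche with CN at 180° (2.5); Et at 240° is gauche with CN at 180° (3.1); Et at 240° is gauche with Br at 300° (3.2). Total 11.7 kJ/mol.
D has the lowest total (11.7 kJ/mol).

D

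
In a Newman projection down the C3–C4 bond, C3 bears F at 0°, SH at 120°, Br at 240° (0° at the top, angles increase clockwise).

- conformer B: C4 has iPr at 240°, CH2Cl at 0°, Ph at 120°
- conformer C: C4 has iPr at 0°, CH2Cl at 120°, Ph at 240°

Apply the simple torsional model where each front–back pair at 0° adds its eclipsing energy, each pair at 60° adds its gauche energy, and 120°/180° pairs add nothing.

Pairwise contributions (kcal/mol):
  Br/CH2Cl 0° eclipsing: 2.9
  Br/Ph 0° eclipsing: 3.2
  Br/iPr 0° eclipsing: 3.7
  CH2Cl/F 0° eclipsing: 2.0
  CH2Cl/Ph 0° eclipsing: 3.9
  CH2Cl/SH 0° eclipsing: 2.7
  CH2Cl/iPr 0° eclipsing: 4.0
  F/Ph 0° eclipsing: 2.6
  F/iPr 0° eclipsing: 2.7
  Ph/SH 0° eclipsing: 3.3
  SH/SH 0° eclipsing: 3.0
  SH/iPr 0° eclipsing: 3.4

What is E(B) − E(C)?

+0.4 kcal/mol

B (eclipsed): F(0°)/CH2Cl(0°) eclipsed 2.0; SH(120°)/Ph(120°) eclipsed 3.3; Br(240°)/iPr(240°) eclipsed 3.7 → 9.0 kcal/mol.
C (eclipsed): F(0°)/iPr(0°) eclipsed 2.7; SH(120°)/CH2Cl(120°) eclipsed 2.7; Br(240°)/Ph(240°) eclipsed 3.2 → 8.6 kcal/mol.
E(B) − E(C) = 9.0 − 8.6 = +0.4 kcal/mol.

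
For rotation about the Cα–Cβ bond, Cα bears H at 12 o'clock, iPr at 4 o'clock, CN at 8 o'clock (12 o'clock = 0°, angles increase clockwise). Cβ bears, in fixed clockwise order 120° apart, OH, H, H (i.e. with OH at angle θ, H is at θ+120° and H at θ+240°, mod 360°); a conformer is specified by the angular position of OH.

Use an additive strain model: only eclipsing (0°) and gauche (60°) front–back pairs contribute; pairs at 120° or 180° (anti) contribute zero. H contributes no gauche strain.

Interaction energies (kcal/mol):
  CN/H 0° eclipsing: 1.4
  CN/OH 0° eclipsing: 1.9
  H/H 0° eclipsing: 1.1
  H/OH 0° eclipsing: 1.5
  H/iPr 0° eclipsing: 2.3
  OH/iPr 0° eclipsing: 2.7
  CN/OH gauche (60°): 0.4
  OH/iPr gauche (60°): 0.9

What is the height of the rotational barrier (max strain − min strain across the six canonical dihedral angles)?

4.9 kcal/mol

OH at 0° (eclipsed): H(0°)/OH(0°) eclipsed 1.5; iPr(120°)/H(120°) eclipsed 2.3; CN(240°)/H(240°) eclipsed 1.4 → 5.2 kcal/mol.
OH at 60° (staggered): iPr(120°)/OH(60°) gauche 0.9 → 0.9 kcal/mol.
OH at 120° (eclipsed): H(0°)/H(0°) eclipsed 1.1; iPr(120°)/OH(120°) eclipsed 2.7; CN(240°)/H(240°) eclipsed 1.4 → 5.2 kcal/mol.
OH at 180° (staggered): iPr(120°)/OH(180°) gauche 0.9; CN(240°)/OH(180°) gauche 0.4 → 1.3 kcal/mol.
OH at 240° (eclipsed): H(0°)/H(0°) eclipsed 1.1; iPr(120°)/H(120°) eclipsed 2.3; CN(240°)/OH(240°) eclipsed 1.9 → 5.3 kcal/mol.
OH at 300° (staggered): CN(240°)/OH(300°) gauche 0.4 → 0.4 kcal/mol.
Max at 240° (5.3 kcal/mol), min at 300° (0.4 kcal/mol); barrier = 4.9 kcal/mol.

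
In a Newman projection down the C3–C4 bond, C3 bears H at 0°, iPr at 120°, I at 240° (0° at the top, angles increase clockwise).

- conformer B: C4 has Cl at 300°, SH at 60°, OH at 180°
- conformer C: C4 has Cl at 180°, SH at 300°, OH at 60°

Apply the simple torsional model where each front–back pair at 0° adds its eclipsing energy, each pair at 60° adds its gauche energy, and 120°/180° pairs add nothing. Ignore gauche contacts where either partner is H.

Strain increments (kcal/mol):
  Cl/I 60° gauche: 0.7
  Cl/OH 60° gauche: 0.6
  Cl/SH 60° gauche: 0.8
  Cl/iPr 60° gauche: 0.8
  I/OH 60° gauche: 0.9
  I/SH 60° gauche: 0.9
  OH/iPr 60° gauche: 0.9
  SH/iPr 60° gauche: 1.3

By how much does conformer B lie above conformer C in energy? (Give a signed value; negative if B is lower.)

B (staggered): iPr(120°)/SH(60°) gauche 1.3; iPr(120°)/OH(180°) gauche 0.9; I(240°)/Cl(300°) gauche 0.7; I(240°)/OH(180°) gauche 0.9 → 3.8 kcal/mol.
C (staggered): iPr(120°)/Cl(180°) gauche 0.8; iPr(120°)/OH(60°) gauche 0.9; I(240°)/Cl(180°) gauche 0.7; I(240°)/SH(300°) gauche 0.9 → 3.3 kcal/mol.
E(B) − E(C) = 3.8 − 3.3 = +0.5 kcal/mol.

+0.5 kcal/mol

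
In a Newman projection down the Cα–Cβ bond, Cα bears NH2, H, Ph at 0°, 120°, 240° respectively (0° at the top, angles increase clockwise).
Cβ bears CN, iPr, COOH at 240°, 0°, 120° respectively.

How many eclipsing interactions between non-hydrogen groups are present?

Non-H eclipsing pairs: NH2(0°)/iPr(0°); Ph(240°)/CN(240°) — 2 interactions.

2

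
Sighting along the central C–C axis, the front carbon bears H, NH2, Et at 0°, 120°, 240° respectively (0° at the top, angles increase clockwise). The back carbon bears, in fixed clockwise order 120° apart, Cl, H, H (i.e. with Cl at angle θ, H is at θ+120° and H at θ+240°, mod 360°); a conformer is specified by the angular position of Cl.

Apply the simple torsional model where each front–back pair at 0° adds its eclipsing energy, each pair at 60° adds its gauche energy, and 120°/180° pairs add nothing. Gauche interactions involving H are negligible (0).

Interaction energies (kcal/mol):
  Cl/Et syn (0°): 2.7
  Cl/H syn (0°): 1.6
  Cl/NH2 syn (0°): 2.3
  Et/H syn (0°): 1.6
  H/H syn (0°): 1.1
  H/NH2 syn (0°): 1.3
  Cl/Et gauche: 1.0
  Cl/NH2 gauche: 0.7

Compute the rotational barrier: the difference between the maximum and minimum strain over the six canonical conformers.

4.4 kcal/mol

Cl at 0° (eclipsed): H(0°)/Cl(0°) eclipsed 1.6; NH2(120°)/H(120°) eclipsed 1.3; Et(240°)/H(240°) eclipsed 1.6 → 4.5 kcal/mol.
Cl at 60° (staggered): NH2(120°)/Cl(60°) gauche 0.7 → 0.7 kcal/mol.
Cl at 120° (eclipsed): H(0°)/H(0°) eclipsed 1.1; NH2(120°)/Cl(120°) eclipsed 2.3; Et(240°)/H(240°) eclipsed 1.6 → 5.0 kcal/mol.
Cl at 180° (staggered): NH2(120°)/Cl(180°) gauche 0.7; Et(240°)/Cl(180°) gauche 1.0 → 1.7 kcal/mol.
Cl at 240° (eclipsed): H(0°)/H(0°) eclipsed 1.1; NH2(120°)/H(120°) eclipsed 1.3; Et(240°)/Cl(240°) eclipsed 2.7 → 5.1 kcal/mol.
Cl at 300° (staggered): Et(240°)/Cl(300°) gauche 1.0 → 1.0 kcal/mol.
Max at 240° (5.1 kcal/mol), min at 60° (0.7 kcal/mol); barrier = 4.4 kcal/mol.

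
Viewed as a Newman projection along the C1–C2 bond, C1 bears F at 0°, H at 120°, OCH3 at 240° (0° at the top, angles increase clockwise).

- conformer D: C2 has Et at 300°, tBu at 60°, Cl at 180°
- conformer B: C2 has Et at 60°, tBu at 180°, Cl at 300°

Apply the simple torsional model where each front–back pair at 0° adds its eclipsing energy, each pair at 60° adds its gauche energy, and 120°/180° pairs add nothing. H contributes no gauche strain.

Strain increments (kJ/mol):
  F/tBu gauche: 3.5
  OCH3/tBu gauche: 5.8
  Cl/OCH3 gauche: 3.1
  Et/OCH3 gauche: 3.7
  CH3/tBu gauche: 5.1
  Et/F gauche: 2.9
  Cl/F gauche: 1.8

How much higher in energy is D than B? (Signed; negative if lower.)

D is staggered. F at 0° is gauche with Et at 300° (2.9); F at 0° is gauche with tBu at 60° (3.5); OCH3 at 240° is gauche with Et at 300° (3.7); OCH3 at 240° is gauche with Cl at 180° (3.1). Total 13.2 kJ/mol.
B is staggered. F at 0° is gauche with Et at 60° (2.9); F at 0° is gauche with Cl at 300° (1.8); OCH3 at 240° is gauche with tBu at 180° (5.8); OCH3 at 240° is gauche with Cl at 300° (3.1). Total 13.6 kJ/mol.
E(D) − E(B) = 13.2 − 13.6 = -0.4 kJ/mol.

-0.4 kJ/mol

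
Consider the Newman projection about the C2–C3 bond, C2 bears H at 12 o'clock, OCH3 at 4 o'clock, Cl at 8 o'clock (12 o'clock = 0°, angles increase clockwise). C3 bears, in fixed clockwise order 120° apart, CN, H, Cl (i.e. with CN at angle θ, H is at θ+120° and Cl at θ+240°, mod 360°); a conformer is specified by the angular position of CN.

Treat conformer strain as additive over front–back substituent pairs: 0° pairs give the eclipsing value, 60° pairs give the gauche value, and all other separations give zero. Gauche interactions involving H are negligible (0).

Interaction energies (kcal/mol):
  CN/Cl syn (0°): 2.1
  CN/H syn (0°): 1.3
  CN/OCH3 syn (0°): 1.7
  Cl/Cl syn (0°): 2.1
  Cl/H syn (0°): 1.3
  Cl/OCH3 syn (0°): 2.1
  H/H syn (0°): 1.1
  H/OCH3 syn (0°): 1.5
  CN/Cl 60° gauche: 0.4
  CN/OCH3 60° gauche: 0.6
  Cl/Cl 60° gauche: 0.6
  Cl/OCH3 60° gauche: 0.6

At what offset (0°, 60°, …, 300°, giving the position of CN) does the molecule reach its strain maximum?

240°

CN at 0° is eclipsed. H at 0° is eclipsed with CN at 0° (1.3); OCH3 at 120° is eclipsed with H at 120° (1.5); Cl at 240° is eclipsed with Cl at 240° (2.1). Total 4.9 kcal/mol.
CN at 60° is staggered. OCH3 at 120° is gauche with CN at 60° (0.6); Cl at 240° is gauche with Cl at 300° (0.6). Total 1.2 kcal/mol.
CN at 120° is eclipsed. H at 0° is eclipsed with Cl at 0° (1.3); OCH3 at 120° is eclipsed with CN at 120° (1.7); Cl at 240° is eclipsed with H at 240° (1.3). Total 4.3 kcal/mol.
CN at 180° is staggered. OCH3 at 120° is gauche with CN at 180° (0.6); OCH3 at 120° is gauche with Cl at 60° (0.6); Cl at 240° is gauche with CN at 180° (0.4). Total 1.6 kcal/mol.
CN at 240° is eclipsed. H at 0° is eclipsed with H at 0° (1.1); OCH3 at 120° is eclipsed with Cl at 120° (2.1); Cl at 240° is eclipsed with CN at 240° (2.1). Total 5.3 kcal/mol.
CN at 300° is staggered. OCH3 at 120° is gauche with Cl at 180° (0.6); Cl at 240° is gauche with CN at 300° (0.4); Cl at 240° is gauche with Cl at 180° (0.6). Total 1.6 kcal/mol.
The maximum (5.3 kcal/mol) occurs with CN at 240°.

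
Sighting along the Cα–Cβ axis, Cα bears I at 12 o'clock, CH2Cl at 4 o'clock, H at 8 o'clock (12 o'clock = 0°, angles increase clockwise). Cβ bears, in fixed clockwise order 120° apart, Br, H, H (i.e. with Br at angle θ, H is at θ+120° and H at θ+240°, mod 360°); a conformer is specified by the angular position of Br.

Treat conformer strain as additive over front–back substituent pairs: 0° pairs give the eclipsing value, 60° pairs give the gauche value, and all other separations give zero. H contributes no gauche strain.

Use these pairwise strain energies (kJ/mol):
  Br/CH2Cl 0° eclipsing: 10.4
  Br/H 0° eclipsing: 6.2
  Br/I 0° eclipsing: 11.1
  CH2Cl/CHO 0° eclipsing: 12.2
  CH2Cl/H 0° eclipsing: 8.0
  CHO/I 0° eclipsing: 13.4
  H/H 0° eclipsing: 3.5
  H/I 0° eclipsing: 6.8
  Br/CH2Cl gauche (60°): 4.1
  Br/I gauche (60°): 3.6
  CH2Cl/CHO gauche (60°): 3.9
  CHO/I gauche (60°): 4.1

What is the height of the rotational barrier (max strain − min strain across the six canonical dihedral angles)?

19.0 kJ/mol

Br at 0° (eclipsed): I–Br eclipsed, CH2Cl–H eclipsed, H–H eclipsed; 11.1 + 8.0 + 3.5 = 22.6 kJ/mol.
Br at 60° (staggered): I–Br gauche, CH2Cl–Br gauche; 3.6 + 4.1 = 7.7 kJ/mol.
Br at 120° (eclipsed): I–H eclipsed, CH2Cl–Br eclipsed, H–H eclipsed; 6.8 + 10.4 + 3.5 = 20.7 kJ/mol.
Br at 180° (staggered): CH2Cl–Br gauche; 4.1 = 4.1 kJ/mol.
Br at 240° (eclipsed): I–H eclipsed, CH2Cl–H eclipsed, H–Br eclipsed; 6.8 + 8.0 + 6.2 = 21.0 kJ/mol.
Br at 300° (staggered): I–Br gauche; 3.6 = 3.6 kJ/mol.
Max at 0° (22.6 kJ/mol), min at 300° (3.6 kJ/mol); barrier = 19.0 kJ/mol.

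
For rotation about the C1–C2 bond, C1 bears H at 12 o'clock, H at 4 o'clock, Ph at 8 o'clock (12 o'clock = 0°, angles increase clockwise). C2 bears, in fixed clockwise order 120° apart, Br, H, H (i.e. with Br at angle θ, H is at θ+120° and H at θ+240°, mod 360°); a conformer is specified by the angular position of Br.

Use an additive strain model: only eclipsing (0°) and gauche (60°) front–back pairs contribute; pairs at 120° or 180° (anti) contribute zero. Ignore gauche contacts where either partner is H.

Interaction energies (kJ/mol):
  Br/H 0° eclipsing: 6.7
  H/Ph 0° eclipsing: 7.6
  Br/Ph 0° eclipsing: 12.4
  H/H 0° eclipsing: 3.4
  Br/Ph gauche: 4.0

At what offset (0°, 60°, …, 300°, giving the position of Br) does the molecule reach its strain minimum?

Br at 0° (eclipsed): H–Br eclipsed, H–H eclipsed, Ph–H eclipsed; 6.7 + 3.4 + 7.6 = 17.7 kJ/mol.
Br at 60° (staggered): no non-H gauche contacts → 0.0 kJ/mol.
Br at 120° (eclipsed): H–H eclipsed, H–Br eclipsed, Ph–H eclipsed; 3.4 + 6.7 + 7.6 = 17.7 kJ/mol.
Br at 180° (staggered): Ph–Br gauche; 4.0 = 4.0 kJ/mol.
Br at 240° (eclipsed): H–H eclipsed, H–H eclipsed, Ph–Br eclipsed; 3.4 + 3.4 + 12.4 = 19.2 kJ/mol.
Br at 300° (staggered): Ph–Br gauche; 4.0 = 4.0 kJ/mol.
The minimum (0.0 kJ/mol) occurs with Br at 60°.

60°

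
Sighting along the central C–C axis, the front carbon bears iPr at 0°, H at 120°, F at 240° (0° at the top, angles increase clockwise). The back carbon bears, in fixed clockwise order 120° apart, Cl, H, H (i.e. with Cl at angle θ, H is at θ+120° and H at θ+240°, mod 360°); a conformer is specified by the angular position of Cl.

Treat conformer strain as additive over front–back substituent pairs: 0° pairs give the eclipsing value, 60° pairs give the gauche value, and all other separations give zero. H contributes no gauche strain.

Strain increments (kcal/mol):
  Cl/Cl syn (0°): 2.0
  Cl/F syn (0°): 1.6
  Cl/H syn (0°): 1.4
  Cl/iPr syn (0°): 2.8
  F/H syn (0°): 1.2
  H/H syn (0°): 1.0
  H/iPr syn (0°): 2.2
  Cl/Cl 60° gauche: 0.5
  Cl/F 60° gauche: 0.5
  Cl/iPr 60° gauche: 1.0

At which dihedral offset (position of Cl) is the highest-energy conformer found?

Cl at 0° (eclipsed): iPr(0°)/Cl(0°) eclipsed 2.8; H(120°)/H(120°) eclipsed 1.0; F(240°)/H(240°) eclipsed 1.2 → 5.0 kcal/mol.
Cl at 60° (staggered): iPr(0°)/Cl(60°) gauche 1.0 → 1.0 kcal/mol.
Cl at 120° (eclipsed): iPr(0°)/H(0°) eclipsed 2.2; H(120°)/Cl(120°) eclipsed 1.4; F(240°)/H(240°) eclipsed 1.2 → 4.8 kcal/mol.
Cl at 180° (staggered): F(240°)/Cl(180°) gauche 0.5 → 0.5 kcal/mol.
Cl at 240° (eclipsed): iPr(0°)/H(0°) eclipsed 2.2; H(120°)/H(120°) eclipsed 1.0; F(240°)/Cl(240°) eclipsed 1.6 → 4.8 kcal/mol.
Cl at 300° (staggered): iPr(0°)/Cl(300°) gauche 1.0; F(240°)/Cl(300°) gauche 0.5 → 1.5 kcal/mol.
The maximum (5.0 kcal/mol) occurs with Cl at 0°.

0°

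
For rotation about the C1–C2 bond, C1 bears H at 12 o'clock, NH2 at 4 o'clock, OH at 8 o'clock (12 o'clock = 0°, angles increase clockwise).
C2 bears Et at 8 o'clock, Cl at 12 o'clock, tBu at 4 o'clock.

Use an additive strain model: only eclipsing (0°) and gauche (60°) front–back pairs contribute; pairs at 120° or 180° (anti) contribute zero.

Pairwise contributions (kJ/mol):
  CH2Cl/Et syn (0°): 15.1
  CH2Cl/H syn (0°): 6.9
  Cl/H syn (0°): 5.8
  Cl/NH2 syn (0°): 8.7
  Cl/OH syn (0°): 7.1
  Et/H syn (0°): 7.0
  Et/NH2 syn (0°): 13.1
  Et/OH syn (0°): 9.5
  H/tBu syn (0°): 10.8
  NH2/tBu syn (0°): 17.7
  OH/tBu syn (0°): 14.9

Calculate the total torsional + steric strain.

33.0 kJ/mol

This conformer (eclipsed): H–Cl eclipsed, NH2–tBu eclipsed, OH–Et eclipsed; 5.8 + 17.7 + 9.5 = 33.0 kJ/mol.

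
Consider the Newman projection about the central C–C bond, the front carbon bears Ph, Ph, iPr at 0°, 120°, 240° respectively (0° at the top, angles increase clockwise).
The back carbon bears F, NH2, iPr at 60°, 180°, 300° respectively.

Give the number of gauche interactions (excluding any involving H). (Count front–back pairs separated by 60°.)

Non-H gauche pairs: Ph(0°)/F(60°); Ph(0°)/iPr(300°); Ph(120°)/F(60°); Ph(120°)/NH2(180°); iPr(240°)/NH2(180°); iPr(240°)/iPr(300°) — 6 interactions.

6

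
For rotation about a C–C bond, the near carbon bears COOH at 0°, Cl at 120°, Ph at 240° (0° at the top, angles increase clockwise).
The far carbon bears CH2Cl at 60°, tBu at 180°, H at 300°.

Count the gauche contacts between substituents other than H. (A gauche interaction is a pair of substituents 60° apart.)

4

Non-H gauche pairs: COOH(0°)/CH2Cl(60°); Cl(120°)/CH2Cl(60°); Cl(120°)/tBu(180°); Ph(240°)/tBu(180°) — 4 interactions.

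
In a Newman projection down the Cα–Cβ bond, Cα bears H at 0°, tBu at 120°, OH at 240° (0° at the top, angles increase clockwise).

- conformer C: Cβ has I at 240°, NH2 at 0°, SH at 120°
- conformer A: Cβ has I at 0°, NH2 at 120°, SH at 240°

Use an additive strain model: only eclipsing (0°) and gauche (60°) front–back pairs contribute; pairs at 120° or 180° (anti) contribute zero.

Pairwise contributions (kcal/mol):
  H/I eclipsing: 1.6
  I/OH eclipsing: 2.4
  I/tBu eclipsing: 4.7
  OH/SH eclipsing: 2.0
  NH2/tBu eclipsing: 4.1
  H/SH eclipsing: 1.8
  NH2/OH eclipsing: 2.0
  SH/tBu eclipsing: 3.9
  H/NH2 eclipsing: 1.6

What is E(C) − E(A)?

+0.2 kcal/mol

C (eclipsed): H(0°)/NH2(0°) eclipsed 1.6; tBu(120°)/SH(120°) eclipsed 3.9; OH(240°)/I(240°) eclipsed 2.4 → 7.9 kcal/mol.
A (eclipsed): H(0°)/I(0°) eclipsed 1.6; tBu(120°)/NH2(120°) eclipsed 4.1; OH(240°)/SH(240°) eclipsed 2.0 → 7.7 kcal/mol.
E(C) − E(A) = 7.9 − 7.7 = +0.2 kcal/mol.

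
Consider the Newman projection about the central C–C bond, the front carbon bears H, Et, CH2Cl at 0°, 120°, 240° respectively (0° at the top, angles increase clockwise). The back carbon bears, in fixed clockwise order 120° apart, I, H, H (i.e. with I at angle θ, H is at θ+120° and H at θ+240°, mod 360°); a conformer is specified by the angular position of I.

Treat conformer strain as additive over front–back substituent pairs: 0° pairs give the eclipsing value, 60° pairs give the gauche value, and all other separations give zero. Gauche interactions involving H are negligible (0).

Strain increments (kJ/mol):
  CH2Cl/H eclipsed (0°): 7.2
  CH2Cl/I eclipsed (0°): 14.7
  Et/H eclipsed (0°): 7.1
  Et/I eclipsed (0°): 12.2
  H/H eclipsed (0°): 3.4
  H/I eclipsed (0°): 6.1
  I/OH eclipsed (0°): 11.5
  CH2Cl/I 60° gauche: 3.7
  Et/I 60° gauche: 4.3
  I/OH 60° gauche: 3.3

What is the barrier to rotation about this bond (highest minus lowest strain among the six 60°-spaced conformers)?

I at 0° (eclipsed): H–I eclipsed, Et–H eclipsed, CH2Cl–H eclipsed; 6.1 + 7.1 + 7.2 = 20.4 kJ/mol.
I at 60° (staggered): Et–I gauche; 4.3 = 4.3 kJ/mol.
I at 120° (eclipsed): H–H eclipsed, Et–I eclipsed, CH2Cl–H eclipsed; 3.4 + 12.2 + 7.2 = 22.8 kJ/mol.
I at 180° (staggered): Et–I gauche, CH2Cl–I gauche; 4.3 + 3.7 = 8.0 kJ/mol.
I at 240° (eclipsed): H–H eclipsed, Et–H eclipsed, CH2Cl–I eclipsed; 3.4 + 7.1 + 14.7 = 25.2 kJ/mol.
I at 300° (staggered): CH2Cl–I gauche; 3.7 = 3.7 kJ/mol.
Max at 240° (25.2 kJ/mol), min at 300° (3.7 kJ/mol); barrier = 21.5 kJ/mol.

21.5 kJ/mol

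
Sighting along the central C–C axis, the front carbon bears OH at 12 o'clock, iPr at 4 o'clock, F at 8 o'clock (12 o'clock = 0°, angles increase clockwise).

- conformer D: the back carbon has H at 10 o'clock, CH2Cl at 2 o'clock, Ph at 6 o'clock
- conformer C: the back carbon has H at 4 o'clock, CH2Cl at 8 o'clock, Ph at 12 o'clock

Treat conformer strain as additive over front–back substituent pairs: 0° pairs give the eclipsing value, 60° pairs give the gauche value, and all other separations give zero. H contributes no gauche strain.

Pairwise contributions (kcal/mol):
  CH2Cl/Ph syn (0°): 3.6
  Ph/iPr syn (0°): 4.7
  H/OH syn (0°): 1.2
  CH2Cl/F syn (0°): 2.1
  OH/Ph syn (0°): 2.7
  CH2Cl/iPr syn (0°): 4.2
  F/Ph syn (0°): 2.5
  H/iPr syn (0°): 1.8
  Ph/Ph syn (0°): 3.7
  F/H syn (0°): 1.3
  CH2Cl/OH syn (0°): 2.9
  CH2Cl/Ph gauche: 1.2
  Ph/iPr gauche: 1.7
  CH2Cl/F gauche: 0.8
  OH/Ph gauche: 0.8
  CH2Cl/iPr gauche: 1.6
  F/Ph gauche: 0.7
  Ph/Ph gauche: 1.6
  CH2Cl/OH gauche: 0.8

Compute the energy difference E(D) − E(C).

D (staggered): OH–CH2Cl gauche, iPr–CH2Cl gauche, iPr–Ph gauche, F–Ph gauche; 0.8 + 1.6 + 1.7 + 0.7 = 4.8 kcal/mol.
C (eclipsed): OH–Ph eclipsed, iPr–H eclipsed, F–CH2Cl eclipsed; 2.7 + 1.8 + 2.1 = 6.6 kcal/mol.
E(D) − E(C) = 4.8 − 6.6 = -1.8 kcal/mol.

-1.8 kcal/mol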